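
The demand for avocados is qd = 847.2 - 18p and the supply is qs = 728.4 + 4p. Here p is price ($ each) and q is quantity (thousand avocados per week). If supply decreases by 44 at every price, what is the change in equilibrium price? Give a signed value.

At equilibrium qd = qs, so 847.2 - 18p = 728.4 + 4p; collecting terms, 118.8 = 22p and p* = 5.4.
From the demand curve, q* = 847.2 - 18(5.4) = 750.
After the shift, supply is qs = 684.4 + 4p.
New equilibrium: 162.8 = 22p, so p = 7.4 and q = 714.
Δp = 7.4 - 5.4 = 2.

Δp = 2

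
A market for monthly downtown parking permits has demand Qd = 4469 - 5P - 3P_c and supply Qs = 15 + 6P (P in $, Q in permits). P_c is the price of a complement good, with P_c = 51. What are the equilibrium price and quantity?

P* = 391, Q* = 2361

With P_c = 51, demand is Qd = 4316 - 5P.
Set Qd = Qs: 4316 - 5P = 15 + 6P, so 4301 = 11P and P* = 391.
Then Q* = 4316 - 5(391) = 2361.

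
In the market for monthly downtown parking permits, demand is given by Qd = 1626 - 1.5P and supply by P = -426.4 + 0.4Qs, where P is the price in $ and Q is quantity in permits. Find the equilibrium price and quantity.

P* = 140, Q* = 1416

Rewriting in direct form: Qs = 1066 + 2.5P.
Equating demand and supply, 1626 - 1.5P = 1066 + 2.5P gives 4P = 560, so P* = 140.
Plugging P* into demand: Q* = 1626 - 1.5(140) = 1416.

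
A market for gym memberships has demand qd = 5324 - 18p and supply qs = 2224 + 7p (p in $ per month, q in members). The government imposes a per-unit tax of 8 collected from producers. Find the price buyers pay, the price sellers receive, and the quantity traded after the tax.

p_b = 126.24, p_s = 118.24, q = 3051.68

With a tax of 8 on producers, they supply based on the net price p_s = p_b - 8, so qs = 2168 + 7p_b.
Equate demand and the shifted supply: 5324 - 18p_b = 2168 + 7p_b, giving 25p_b = 3156, so p_b = 126.24.
Then p_s = 126.24 - 8 = 118.24 and q = 5324 - 18(126.24) = 3051.68.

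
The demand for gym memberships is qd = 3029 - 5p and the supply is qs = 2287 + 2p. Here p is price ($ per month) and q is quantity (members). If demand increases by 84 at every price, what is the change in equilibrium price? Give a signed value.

The market clears where 3029 - 5p = 2287 + 2p. Rearranging, 7p = 742, hence p* = 106.
Substitute back: q* = 3029 - 5(106) = 2499.
After the shift, demand is qd = 3113 - 5p.
New equilibrium: 826 = 7p, so p = 118 and q = 2523.
Δp = 118 - 106 = 12.

Δp = 12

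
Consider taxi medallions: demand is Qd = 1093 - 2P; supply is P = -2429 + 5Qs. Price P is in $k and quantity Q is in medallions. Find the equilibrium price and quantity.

P* = 276, Q* = 541

Solving each curve for Q: Qs = 485.8 + 0.2P.
Set Qd = Qs: 1093 - 2P = 485.8 + 0.2P, so 607.2 = 2.2P and P* = 276.
Substitute back: Q* = 1093 - 2(276) = 541.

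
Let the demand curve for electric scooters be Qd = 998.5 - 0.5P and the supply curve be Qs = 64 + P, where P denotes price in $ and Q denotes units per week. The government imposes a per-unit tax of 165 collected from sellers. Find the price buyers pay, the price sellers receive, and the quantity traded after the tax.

P_b = 733, P_s = 568, Q = 632

The tax drives a wedge P_b - P_s = 165. Substituting P_s = P_b - 165 into supply: Qs = -101 + P_b.
Set Qd = Qs: 998.5 - 0.5P_b = -101 + P_b, so 1099.5 = 1.5P_b and P_b = 733.
So P_s = 568 and the quantity traded is Q = 998.5 - 0.5(733) = 632.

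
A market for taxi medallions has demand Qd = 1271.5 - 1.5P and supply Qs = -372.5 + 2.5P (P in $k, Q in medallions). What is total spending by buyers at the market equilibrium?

Total spending by buyers = 269205

At equilibrium Qd = Qs, so 1271.5 - 1.5P = -372.5 + 2.5P; collecting terms, 1644 = 4P and P* = 411.
Substitute back: Q* = 1271.5 - 1.5(411) = 655.
Total spending by buyers = P* × Q* = 411 × 655 = 269205.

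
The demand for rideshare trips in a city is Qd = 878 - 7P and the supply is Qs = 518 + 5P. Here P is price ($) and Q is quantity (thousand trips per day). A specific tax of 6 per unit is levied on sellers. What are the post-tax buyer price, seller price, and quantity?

P_b = 32.5, P_s = 26.5, Q = 650.5

With a tax of 6 on sellers, they supply based on the net price P_s = P_b - 6, so Qs = 488 + 5P_b.
Equate demand and the shifted supply: 878 - 7P_b = 488 + 5P_b, giving 12P_b = 390, so P_b = 32.5.
So P_s = 26.5 and the quantity traded is Q = 878 - 7(32.5) = 650.5.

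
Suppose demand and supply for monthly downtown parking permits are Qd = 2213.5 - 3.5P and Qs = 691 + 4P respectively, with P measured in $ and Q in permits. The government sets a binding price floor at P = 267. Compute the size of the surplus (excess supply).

Surplus = 480

Evaluating both curves at the floor price 267 gives Qd = 1279, Qs = 1759.
Surplus = Qs - Qd = 1759 - 1279 = 480.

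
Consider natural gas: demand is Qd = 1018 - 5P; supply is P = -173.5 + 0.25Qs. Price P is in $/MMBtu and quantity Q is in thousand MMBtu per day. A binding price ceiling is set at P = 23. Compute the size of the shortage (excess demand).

Shortage = 117

Rewriting in direct form: Qs = 694 + 4P.
At P = 23: Qd = 903 and Qs = 786.
Shortage = Qd - Qs = 903 - 786 = 117.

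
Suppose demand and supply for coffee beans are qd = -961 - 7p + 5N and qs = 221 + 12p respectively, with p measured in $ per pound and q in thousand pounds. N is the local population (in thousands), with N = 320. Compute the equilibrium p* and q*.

With N = 320, demand is qd = 639 - 7p.
Equating demand and supply, 639 - 7p = 221 + 12p gives 19p = 418, so p* = 22.
Then q* = 639 - 7(22) = 485.

p* = 22, q* = 485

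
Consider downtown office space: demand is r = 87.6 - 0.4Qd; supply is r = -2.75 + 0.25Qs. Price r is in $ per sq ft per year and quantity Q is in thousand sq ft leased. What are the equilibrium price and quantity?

r* = 32, Q* = 139

Solving each curve for Q: Qd = 219 - 2.5r and Qs = 11 + 4r.
Set Qd = Qs: 219 - 2.5r = 11 + 4r, so 208 = 6.5r and r* = 32.
Plugging r* into demand: Q* = 219 - 2.5(32) = 139.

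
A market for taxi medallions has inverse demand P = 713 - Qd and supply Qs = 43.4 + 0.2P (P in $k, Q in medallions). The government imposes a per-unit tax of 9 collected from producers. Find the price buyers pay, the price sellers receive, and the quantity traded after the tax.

P_b = 559.5, P_s = 550.5, Q = 153.5

In direct form, Qd = 713 - P.
The tax drives a wedge P_b - P_s = 9. Substituting P_s = P_b - 9 into supply: Qs = 41.6 + 0.2P_b.
Market clearing requires 713 - P_b = 41.6 + 0.2P_b; hence 671.4 = 1.2P_b and P_b = 559.5.
So P_s = 550.5 and the quantity traded is Q = 713 - 559.5 = 153.5.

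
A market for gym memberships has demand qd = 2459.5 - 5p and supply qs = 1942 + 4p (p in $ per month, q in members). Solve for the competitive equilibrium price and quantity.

p* = 57.5, q* = 2172

The market clears where 2459.5 - 5p = 1942 + 4p. Rearranging, 9p = 517.5, hence p* = 57.5.
Plugging p* into demand: q* = 2459.5 - 5(57.5) = 2172.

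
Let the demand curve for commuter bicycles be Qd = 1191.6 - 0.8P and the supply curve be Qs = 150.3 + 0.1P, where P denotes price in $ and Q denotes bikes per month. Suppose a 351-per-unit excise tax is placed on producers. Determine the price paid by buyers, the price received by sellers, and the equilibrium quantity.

P_b = 1196, P_s = 845, Q = 234.8

Producers keep P_s = P_b - 351 per unit, so supply in terms of the buyer price is Qs = 115.2 + 0.1P_b.
Equate demand and the shifted supply: 1191.6 - 0.8P_b = 115.2 + 0.1P_b, giving 0.9P_b = 1076.4, so P_b = 1196.
Then P_s = 1196 - 351 = 845 and Q = 1191.6 - 0.8(1196) = 234.8.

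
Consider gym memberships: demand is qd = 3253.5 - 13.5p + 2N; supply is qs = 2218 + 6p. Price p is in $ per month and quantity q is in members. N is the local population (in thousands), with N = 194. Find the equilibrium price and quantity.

With N = 194, demand is qd = 3641.5 - 13.5p.
At equilibrium qd = qs, so 3641.5 - 13.5p = 2218 + 6p; collecting terms, 1423.5 = 19.5p and p* = 73.
From the demand curve, q* = 3641.5 - 13.5(73) = 2656.

p* = 73, q* = 2656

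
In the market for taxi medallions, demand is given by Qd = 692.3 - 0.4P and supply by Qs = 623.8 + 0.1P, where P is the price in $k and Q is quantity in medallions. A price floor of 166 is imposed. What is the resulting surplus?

Surplus = 14.5

At P = 166: Qd = 625.9 and Qs = 640.4.
Surplus = Qs - Qd = 640.4 - 625.9 = 14.5.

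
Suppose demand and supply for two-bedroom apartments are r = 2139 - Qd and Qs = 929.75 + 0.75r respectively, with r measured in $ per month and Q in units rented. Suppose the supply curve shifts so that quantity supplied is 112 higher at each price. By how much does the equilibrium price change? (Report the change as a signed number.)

In direct form, Qd = 2139 - r.
Equating demand and supply, 2139 - r = 929.75 + 0.75r gives 1.75r = 1209.25, so r* = 691.
Then Q* = 2139 - 691 = 1448.
After the shift, supply is Qs = 1041.75 + 0.75r.
Re-solving, 1.75r = 1097.25 gives r = 627 and Q = 1512.
Δr = 627 - 691 = -64.

Δr = -64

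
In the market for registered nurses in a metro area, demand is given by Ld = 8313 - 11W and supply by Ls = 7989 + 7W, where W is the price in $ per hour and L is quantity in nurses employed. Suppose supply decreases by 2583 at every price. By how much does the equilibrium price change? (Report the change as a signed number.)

ΔW = 143.5

The market clears where 8313 - 11W = 7989 + 7W. Rearranging, 18W = 324, hence W* = 18.
Plugging W* into demand: L* = 8313 - 11(18) = 8115.
After the shift, supply is Ls = 5406 + 7W.
New equilibrium: 2907 = 18W, so W = 161.5 and L = 6536.5.
ΔW = 161.5 - 18 = 143.5.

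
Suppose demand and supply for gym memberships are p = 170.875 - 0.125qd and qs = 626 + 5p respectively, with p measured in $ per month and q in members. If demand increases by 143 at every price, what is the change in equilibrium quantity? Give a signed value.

Δq = 55

In direct form, qd = 1367 - 8p.
At equilibrium qd = qs, so 1367 - 8p = 626 + 5p; collecting terms, 741 = 13p and p* = 57.
Substitute back: q* = 1367 - 8(57) = 911.
After the shift, demand is qd = 1510 - 8p.
New equilibrium: 884 = 13p, so p = 68 and q = 966.
Δq = 966 - 911 = 55.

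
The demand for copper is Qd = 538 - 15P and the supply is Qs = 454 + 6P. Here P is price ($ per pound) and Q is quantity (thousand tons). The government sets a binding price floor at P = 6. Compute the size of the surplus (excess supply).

Evaluating both curves at the floor price 6 gives Qd = 448, Qs = 490.
Surplus = Qs - Qd = 490 - 448 = 42.

Surplus = 42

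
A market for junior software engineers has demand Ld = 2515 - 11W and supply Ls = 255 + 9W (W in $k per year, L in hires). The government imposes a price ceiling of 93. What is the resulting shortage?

Shortage = 400

Evaluating both curves at the ceiling price 93 gives Ld = 1492, Ls = 1092.
Shortage = Ld - Ls = 1492 - 1092 = 400.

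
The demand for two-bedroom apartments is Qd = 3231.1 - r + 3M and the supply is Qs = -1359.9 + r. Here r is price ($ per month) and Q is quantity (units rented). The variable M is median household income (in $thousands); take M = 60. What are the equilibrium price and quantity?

With M = 60, demand is Qd = 3411.1 - r.
Set Qd = Qs: 3411.1 - r = -1359.9 + r, so 4771 = 2r and r* = 2385.5.
Substitute back: Q* = 3411.1 - 2385.5 = 1025.6.

r* = 2385.5, Q* = 1025.6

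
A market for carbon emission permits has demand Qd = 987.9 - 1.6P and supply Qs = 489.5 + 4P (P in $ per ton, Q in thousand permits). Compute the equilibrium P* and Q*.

P* = 89, Q* = 845.5

At equilibrium Qd = Qs, so 987.9 - 1.6P = 489.5 + 4P; collecting terms, 498.4 = 5.6P and P* = 89.
From the demand curve, Q* = 987.9 - 1.6(89) = 845.5.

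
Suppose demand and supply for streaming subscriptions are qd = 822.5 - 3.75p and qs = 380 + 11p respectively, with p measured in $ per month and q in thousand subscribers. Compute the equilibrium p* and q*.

Set qd = qs: 822.5 - 3.75p = 380 + 11p, so 442.5 = 14.75p and p* = 30.
From the demand curve, q* = 822.5 - 3.75(30) = 710.

p* = 30, q* = 710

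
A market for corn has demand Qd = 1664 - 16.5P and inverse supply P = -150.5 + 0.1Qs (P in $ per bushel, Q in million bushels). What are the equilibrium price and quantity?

P* = 6, Q* = 1565

Rewriting in direct form: Qs = 1505 + 10P.
Set Qd = Qs: 1664 - 16.5P = 1505 + 10P, so 159 = 26.5P and P* = 6.
Substitute back: Q* = 1664 - 16.5(6) = 1565.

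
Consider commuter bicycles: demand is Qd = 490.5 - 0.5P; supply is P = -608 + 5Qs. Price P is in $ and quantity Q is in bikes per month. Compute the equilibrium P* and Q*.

P* = 527, Q* = 227

Inverting to quantity form: Qs = 121.6 + 0.2P.
Equating demand and supply, 490.5 - 0.5P = 121.6 + 0.2P gives 0.7P = 368.9, so P* = 527.
Plugging P* into demand: Q* = 490.5 - 0.5(527) = 227.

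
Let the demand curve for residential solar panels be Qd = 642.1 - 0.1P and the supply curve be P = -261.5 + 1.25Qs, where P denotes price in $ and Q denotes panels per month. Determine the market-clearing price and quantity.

Solving each curve for Q: Qs = 209.2 + 0.8P.
Set Qd = Qs: 642.1 - 0.1P = 209.2 + 0.8P, so 432.9 = 0.9P and P* = 481.
Substitute back: Q* = 642.1 - 0.1(481) = 594.

P* = 481, Q* = 594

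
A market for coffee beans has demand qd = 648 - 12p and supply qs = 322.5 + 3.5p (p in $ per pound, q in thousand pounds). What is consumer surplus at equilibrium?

At equilibrium qd = qs, so 648 - 12p = 322.5 + 3.5p; collecting terms, 325.5 = 15.5p and p* = 21.
Plugging p* into demand: q* = 648 - 12(21) = 396.
Demand choke price (qd = 0): p = 648/12 = 54. Consumer surplus = ½ × (54 - 21) × 396 = 6534.

Consumer surplus = 6534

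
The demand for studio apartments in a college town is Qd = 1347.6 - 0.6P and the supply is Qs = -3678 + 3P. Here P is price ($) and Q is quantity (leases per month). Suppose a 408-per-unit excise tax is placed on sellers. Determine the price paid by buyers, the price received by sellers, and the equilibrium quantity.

P_b = 1736, P_s = 1328, Q = 306

With a tax of 408 on sellers, they supply based on the net price P_s = P_b - 408, so Qs = -4902 + 3P_b.
Market clearing requires 1347.6 - 0.6P_b = -4902 + 3P_b; hence 6249.6 = 3.6P_b and P_b = 1736.
So P_s = 1328 and the quantity traded is Q = 1347.6 - 0.6(1736) = 306.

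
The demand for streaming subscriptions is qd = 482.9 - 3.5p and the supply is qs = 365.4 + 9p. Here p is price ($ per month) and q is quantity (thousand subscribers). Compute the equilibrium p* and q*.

At equilibrium qd = qs, so 482.9 - 3.5p = 365.4 + 9p; collecting terms, 117.5 = 12.5p and p* = 9.4.
Then q* = 482.9 - 3.5(9.4) = 450.

p* = 9.4, q* = 450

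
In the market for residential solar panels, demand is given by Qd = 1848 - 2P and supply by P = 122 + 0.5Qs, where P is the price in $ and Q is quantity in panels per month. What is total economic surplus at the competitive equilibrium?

Total surplus = 321602

Rewriting in direct form: Qs = -244 + 2P.
At equilibrium Qd = Qs, so 1848 - 2P = -244 + 2P; collecting terms, 2092 = 4P and P* = 523.
From the demand curve, Q* = 1848 - 2(523) = 802.
Demand choke price = 924; supply choke price = 122. CS = ½(924 - 523)(802) = 160801; PS = ½(523 - 122)(802) = 160801. Total surplus = 321602.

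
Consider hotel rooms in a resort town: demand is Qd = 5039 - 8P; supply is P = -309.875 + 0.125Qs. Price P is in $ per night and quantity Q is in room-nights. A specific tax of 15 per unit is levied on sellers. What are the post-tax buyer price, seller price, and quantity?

P_b = 167.5, P_s = 152.5, Q = 3699

Inverting to quantity form: Qs = 2479 + 8P.
The tax drives a wedge P_b - P_s = 15. Substituting P_s = P_b - 15 into supply: Qs = 2359 + 8P_b.
Market clearing requires 5039 - 8P_b = 2359 + 8P_b; hence 2680 = 16P_b and P_b = 167.5.
So P_s = 152.5 and the quantity traded is Q = 5039 - 8(167.5) = 3699.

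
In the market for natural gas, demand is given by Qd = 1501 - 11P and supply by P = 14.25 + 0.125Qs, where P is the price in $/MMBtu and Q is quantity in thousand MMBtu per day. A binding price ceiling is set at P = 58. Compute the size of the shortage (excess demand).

Solving each curve for Q: Qs = -114 + 8P.
With P fixed at 58, quantity demanded is 863 and quantity supplied is 350.
Shortage = Qd - Qs = 863 - 350 = 513.

Shortage = 513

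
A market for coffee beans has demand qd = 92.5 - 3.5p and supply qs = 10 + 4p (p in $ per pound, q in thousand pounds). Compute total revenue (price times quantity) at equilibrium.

Total revenue = 594

Set qd = qs: 92.5 - 3.5p = 10 + 4p, so 82.5 = 7.5p and p* = 11.
Substitute back: q* = 92.5 - 3.5(11) = 54.
Total revenue = p* × q* = 11 × 54 = 594.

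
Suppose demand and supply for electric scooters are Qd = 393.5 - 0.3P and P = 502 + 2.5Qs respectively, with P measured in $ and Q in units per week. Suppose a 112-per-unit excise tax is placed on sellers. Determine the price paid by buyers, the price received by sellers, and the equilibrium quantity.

Solving each curve for Q: Qs = -200.8 + 0.4P.
With a tax of 112 on sellers, they supply based on the net price P_s = P_b - 112, so Qs = -245.6 + 0.4P_b.
Market clearing requires 393.5 - 0.3P_b = -245.6 + 0.4P_b; hence 639.1 = 0.7P_b and P_b = 913.
Then P_s = 913 - 112 = 801 and Q = 393.5 - 0.3(913) = 119.6.

P_b = 913, P_s = 801, Q = 119.6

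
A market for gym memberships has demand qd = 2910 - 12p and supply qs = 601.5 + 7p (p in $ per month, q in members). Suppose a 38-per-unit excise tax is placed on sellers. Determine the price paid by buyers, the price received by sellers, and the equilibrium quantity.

Sellers keep p_s = p_b - 38 per unit, so supply in terms of the buyer price is qs = 335.5 + 7p_b.
Equate demand and the shifted supply: 2910 - 12p_b = 335.5 + 7p_b, giving 19p_b = 2574.5, so p_b = 135.5.
Then p_s = 135.5 - 38 = 97.5 and q = 2910 - 12(135.5) = 1284.

p_b = 135.5, p_s = 97.5, q = 1284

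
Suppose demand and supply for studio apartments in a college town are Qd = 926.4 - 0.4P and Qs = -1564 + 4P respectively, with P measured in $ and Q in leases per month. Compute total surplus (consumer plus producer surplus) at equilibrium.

The market clears where 926.4 - 0.4P = -1564 + 4P. Rearranging, 4.4P = 2490.4, hence P* = 566.
Then Q* = 926.4 - 0.4(566) = 700.
Demand choke price = 2316; supply choke price = 391. CS = ½(2316 - 566)(700) = 612500; PS = ½(566 - 391)(700) = 61250. Total surplus = 673750.

Total surplus = 673750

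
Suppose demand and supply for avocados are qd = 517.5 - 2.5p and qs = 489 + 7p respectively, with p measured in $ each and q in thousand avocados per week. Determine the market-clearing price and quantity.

The market clears where 517.5 - 2.5p = 489 + 7p. Rearranging, 9.5p = 28.5, hence p* = 3.
From the demand curve, q* = 517.5 - 2.5(3) = 510.

p* = 3, q* = 510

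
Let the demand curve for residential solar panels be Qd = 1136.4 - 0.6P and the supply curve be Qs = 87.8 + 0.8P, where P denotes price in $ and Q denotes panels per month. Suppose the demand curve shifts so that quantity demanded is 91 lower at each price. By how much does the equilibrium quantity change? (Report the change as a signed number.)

ΔQ = -52

The market clears where 1136.4 - 0.6P = 87.8 + 0.8P. Rearranging, 1.4P = 1048.6, hence P* = 749.
Plugging P* into demand: Q* = 1136.4 - 0.6(749) = 687.
After the shift, demand is Qd = 1045.4 - 0.6P.
Re-solving, 1.4P = 957.6 gives P = 684 and Q = 635.
ΔQ = 635 - 687 = -52.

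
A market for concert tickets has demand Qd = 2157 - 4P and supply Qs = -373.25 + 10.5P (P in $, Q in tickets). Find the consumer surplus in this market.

Set Qd = Qs: 2157 - 4P = -373.25 + 10.5P, so 2530.25 = 14.5P and P* = 174.5.
Then Q* = 2157 - 4(174.5) = 1459.
Demand choke price (Qd = 0): P = 2157/4 = 539.25. Consumer surplus = ½ × (539.25 - 174.5) × 1459 = 266085.125.

Consumer surplus = 266085.125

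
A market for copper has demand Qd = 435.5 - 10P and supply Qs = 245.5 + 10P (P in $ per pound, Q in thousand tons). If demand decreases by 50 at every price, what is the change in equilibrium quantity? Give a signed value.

Equating demand and supply, 435.5 - 10P = 245.5 + 10P gives 20P = 190, so P* = 9.5.
Substitute back: Q* = 435.5 - 10(9.5) = 340.5.
After the shift, demand is Qd = 385.5 - 10P.
Re-solving, 20P = 140 gives P = 7 and Q = 315.5.
ΔQ = 315.5 - 340.5 = -25.

ΔQ = -25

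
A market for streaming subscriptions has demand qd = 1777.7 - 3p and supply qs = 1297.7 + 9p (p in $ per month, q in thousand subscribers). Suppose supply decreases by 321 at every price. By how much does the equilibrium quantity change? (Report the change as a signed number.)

At equilibrium qd = qs, so 1777.7 - 3p = 1297.7 + 9p; collecting terms, 480 = 12p and p* = 40.
Then q* = 1777.7 - 3(40) = 1657.7.
After the shift, supply is qs = 976.7 + 9p.
Re-solving, 12p = 801 gives p = 66.75 and q = 1577.45.
Δq = 1577.45 - 1657.7 = -80.25.

Δq = -80.25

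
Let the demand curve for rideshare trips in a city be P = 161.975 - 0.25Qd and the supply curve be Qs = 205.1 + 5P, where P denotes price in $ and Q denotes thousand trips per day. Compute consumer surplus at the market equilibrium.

In direct form, Qd = 647.9 - 4P.
Set Qd = Qs: 647.9 - 4P = 205.1 + 5P, so 442.8 = 9P and P* = 49.2.
Then Q* = 647.9 - 4(49.2) = 451.1.
Demand choke price (Qd = 0): P = 647.9/4 = 161.975. Consumer surplus = ½ × (161.975 - 49.2) × 451.1 = 25436.40125.

Consumer surplus = 25436.40125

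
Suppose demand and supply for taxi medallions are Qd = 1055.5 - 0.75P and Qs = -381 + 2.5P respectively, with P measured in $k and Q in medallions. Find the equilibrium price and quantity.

At equilibrium Qd = Qs, so 1055.5 - 0.75P = -381 + 2.5P; collecting terms, 1436.5 = 3.25P and P* = 442.
From the demand curve, Q* = 1055.5 - 0.75(442) = 724.

P* = 442, Q* = 724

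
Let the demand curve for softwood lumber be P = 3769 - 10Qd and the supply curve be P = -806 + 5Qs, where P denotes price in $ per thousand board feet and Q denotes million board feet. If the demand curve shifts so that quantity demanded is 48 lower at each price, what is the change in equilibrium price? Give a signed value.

Rewriting in direct form: Qd = 376.9 - 0.1P and Qs = 161.2 + 0.2P.
Set Qd = Qs: 376.9 - 0.1P = 161.2 + 0.2P, so 215.7 = 0.3P and P* = 719.
From the demand curve, Q* = 376.9 - 0.1(719) = 305.
After the shift, demand is Qd = 328.9 - 0.1P.
Re-solving, 0.3P = 167.7 gives P = 559 and Q = 273.
ΔP = 559 - 719 = -160.

ΔP = -160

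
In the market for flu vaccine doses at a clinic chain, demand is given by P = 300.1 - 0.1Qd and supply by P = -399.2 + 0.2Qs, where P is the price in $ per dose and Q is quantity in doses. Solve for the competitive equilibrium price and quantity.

Solving each curve for Q: Qd = 3001 - 10P and Qs = 1996 + 5P.
At equilibrium Qd = Qs, so 3001 - 10P = 1996 + 5P; collecting terms, 1005 = 15P and P* = 67.
Substitute back: Q* = 3001 - 10(67) = 2331.

P* = 67, Q* = 2331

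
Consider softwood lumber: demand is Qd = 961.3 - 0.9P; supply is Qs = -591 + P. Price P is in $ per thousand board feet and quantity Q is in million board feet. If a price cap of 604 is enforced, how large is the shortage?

Evaluating both curves at the ceiling price 604 gives Qd = 417.7, Qs = 13.
Shortage = Qd - Qs = 417.7 - 13 = 404.7.

Shortage = 404.7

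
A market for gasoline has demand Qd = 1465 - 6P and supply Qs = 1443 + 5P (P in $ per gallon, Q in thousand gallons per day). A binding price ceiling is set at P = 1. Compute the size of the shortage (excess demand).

Shortage = 11

At P = 1: Qd = 1459 and Qs = 1448.
Shortage = Qd - Qs = 1459 - 1448 = 11.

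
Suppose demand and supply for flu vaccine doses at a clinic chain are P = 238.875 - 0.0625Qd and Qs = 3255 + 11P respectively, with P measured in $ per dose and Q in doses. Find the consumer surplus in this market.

Consumer surplus = 379756.125

In direct form, Qd = 3822 - 16P.
Equating demand and supply, 3822 - 16P = 3255 + 11P gives 27P = 567, so P* = 21.
Then Q* = 3822 - 16(21) = 3486.
Demand choke price (Qd = 0): P = 3822/16 = 238.875. Consumer surplus = ½ × (238.875 - 21) × 3486 = 379756.125.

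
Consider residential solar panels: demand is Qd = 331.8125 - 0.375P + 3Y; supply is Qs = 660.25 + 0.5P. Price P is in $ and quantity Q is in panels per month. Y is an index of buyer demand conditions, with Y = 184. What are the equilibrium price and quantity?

With Y = 184, demand is Qd = 883.8125 - 0.375P.
Set Qd = Qs: 883.8125 - 0.375P = 660.25 + 0.5P, so 223.5625 = 0.875P and P* = 255.5.
Plugging P* into demand: Q* = 883.8125 - 0.375(255.5) = 788.

P* = 255.5, Q* = 788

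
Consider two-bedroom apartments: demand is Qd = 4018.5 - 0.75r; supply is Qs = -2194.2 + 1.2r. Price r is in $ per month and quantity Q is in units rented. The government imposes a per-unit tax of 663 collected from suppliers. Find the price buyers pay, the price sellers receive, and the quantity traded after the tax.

r_b = 3594, r_s = 2931, Q = 1323

With a tax of 663 on suppliers, they supply based on the net price r_s = r_b - 663, so Qs = -2989.8 + 1.2r_b.
Market clearing requires 4018.5 - 0.75r_b = -2989.8 + 1.2r_b; hence 7008.3 = 1.95r_b and r_b = 3594.
Then r_s = 3594 - 663 = 2931 and Q = 4018.5 - 0.75(3594) = 1323.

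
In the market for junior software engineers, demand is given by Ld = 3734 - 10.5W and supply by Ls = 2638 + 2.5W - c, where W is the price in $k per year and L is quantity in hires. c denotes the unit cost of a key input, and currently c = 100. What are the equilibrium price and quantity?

W* = 92, L* = 2768

With c = 100, supply is Ls = 2538 + 2.5W.
Equating demand and supply, 3734 - 10.5W = 2538 + 2.5W gives 13W = 1196, so W* = 92.
Substitute back: L* = 3734 - 10.5(92) = 2768.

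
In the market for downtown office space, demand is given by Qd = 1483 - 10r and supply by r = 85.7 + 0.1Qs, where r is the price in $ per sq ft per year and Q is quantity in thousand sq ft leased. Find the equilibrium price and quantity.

r* = 117, Q* = 313

In direct form, Qs = -857 + 10r.
The market clears where 1483 - 10r = -857 + 10r. Rearranging, 20r = 2340, hence r* = 117.
Plugging r* into demand: Q* = 1483 - 10(117) = 313.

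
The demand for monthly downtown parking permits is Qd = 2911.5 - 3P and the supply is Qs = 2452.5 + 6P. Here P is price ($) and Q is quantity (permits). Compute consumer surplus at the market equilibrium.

Set Qd = Qs: 2911.5 - 3P = 2452.5 + 6P, so 459 = 9P and P* = 51.
Substitute back: Q* = 2911.5 - 3(51) = 2758.5.
Demand choke price (Qd = 0): P = 2911.5/3 = 970.5. Consumer surplus = ½ × (970.5 - 51) × 2758.5 = 1268220.375.

Consumer surplus = 1268220.375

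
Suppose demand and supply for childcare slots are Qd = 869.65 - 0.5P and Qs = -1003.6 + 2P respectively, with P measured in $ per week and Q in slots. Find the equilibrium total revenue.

Set Qd = Qs: 869.65 - 0.5P = -1003.6 + 2P, so 1873.25 = 2.5P and P* = 749.3.
From the demand curve, Q* = 869.65 - 0.5(749.3) = 495.
Total revenue = P* × Q* = 749.3 × 495 = 370903.5.

Total revenue = 370903.5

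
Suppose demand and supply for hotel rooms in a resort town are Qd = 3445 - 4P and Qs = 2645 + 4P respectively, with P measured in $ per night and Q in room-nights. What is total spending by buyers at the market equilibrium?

The market clears where 3445 - 4P = 2645 + 4P. Rearranging, 8P = 800, hence P* = 100.
From the demand curve, Q* = 3445 - 4(100) = 3045.
Total spending by buyers = P* × Q* = 100 × 3045 = 304500.

Total spending by buyers = 304500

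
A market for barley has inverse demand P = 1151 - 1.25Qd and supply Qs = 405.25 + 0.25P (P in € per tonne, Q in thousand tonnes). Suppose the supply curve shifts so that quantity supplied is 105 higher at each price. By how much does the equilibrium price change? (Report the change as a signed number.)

Inverting to quantity form: Qd = 920.8 - 0.8P.
Equating demand and supply, 920.8 - 0.8P = 405.25 + 0.25P gives 1.05P = 515.55, so P* = 491.
Substitute back: Q* = 920.8 - 0.8(491) = 528.
After the shift, supply is Qs = 510.25 + 0.25P.
New equilibrium: 410.55 = 1.05P, so P = 391 and Q = 608.
ΔP = 391 - 491 = -100.

ΔP = -100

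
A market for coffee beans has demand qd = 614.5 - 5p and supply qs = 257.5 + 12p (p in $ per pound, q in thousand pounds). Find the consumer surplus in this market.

Set qd = qs: 614.5 - 5p = 257.5 + 12p, so 357 = 17p and p* = 21.
From the demand curve, q* = 614.5 - 5(21) = 509.5.
Demand choke price (qd = 0): p = 614.5/5 = 122.9. Consumer surplus = ½ × (122.9 - 21) × 509.5 = 25959.025.

Consumer surplus = 25959.025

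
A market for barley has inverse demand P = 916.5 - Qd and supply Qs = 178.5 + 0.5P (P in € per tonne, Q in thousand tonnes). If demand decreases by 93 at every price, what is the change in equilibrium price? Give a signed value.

ΔP = -62

In direct form, Qd = 916.5 - P.
At equilibrium Qd = Qs, so 916.5 - P = 178.5 + 0.5P; collecting terms, 738 = 1.5P and P* = 492.
Plugging P* into demand: Q* = 916.5 - 492 = 424.5.
After the shift, demand is Qd = 823.5 - P.
Re-solving, 1.5P = 645 gives P = 430 and Q = 393.5.
ΔP = 430 - 492 = -62.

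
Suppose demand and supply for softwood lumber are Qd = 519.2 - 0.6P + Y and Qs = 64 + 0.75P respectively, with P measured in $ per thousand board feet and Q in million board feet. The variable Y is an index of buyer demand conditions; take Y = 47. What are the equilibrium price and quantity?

With Y = 47, demand is Qd = 566.2 - 0.6P.
The market clears where 566.2 - 0.6P = 64 + 0.75P. Rearranging, 1.35P = 502.2, hence P* = 372.
Substitute back: Q* = 566.2 - 0.6(372) = 343.

P* = 372, Q* = 343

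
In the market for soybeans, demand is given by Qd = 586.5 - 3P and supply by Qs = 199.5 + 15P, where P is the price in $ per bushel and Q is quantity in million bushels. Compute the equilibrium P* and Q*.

P* = 21.5, Q* = 522

At equilibrium Qd = Qs, so 586.5 - 3P = 199.5 + 15P; collecting terms, 387 = 18P and P* = 21.5.
Plugging P* into demand: Q* = 586.5 - 3(21.5) = 522.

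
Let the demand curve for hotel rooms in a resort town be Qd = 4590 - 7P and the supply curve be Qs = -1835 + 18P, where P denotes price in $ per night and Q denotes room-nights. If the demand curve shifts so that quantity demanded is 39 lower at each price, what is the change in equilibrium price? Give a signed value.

Equating demand and supply, 4590 - 7P = -1835 + 18P gives 25P = 6425, so P* = 257.
Plugging P* into demand: Q* = 4590 - 7(257) = 2791.
After the shift, demand is Qd = 4551 - 7P.
Re-solving, 25P = 6386 gives P = 255.44 and Q = 2762.92.
ΔP = 255.44 - 257 = -1.56.

ΔP = -1.56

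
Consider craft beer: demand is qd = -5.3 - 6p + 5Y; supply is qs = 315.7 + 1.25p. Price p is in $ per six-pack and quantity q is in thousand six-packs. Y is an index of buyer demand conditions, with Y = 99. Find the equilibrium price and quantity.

With Y = 99, demand is qd = 489.7 - 6p.
The market clears where 489.7 - 6p = 315.7 + 1.25p. Rearranging, 7.25p = 174, hence p* = 24.
Plugging p* into demand: q* = 489.7 - 6(24) = 345.7.

p* = 24, q* = 345.7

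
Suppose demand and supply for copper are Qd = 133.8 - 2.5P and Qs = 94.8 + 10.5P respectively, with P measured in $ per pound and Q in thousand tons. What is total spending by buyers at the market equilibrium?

Set Qd = Qs: 133.8 - 2.5P = 94.8 + 10.5P, so 39 = 13P and P* = 3.
Plugging P* into demand: Q* = 133.8 - 2.5(3) = 126.3.
Total spending by buyers = P* × Q* = 3 × 126.3 = 378.9.

Total spending by buyers = 378.9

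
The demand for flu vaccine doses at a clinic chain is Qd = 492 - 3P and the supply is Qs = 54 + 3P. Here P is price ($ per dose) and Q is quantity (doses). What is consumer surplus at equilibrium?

Consumer surplus = 12421.5

Equating demand and supply, 492 - 3P = 54 + 3P gives 6P = 438, so P* = 73.
Plugging P* into demand: Q* = 492 - 3(73) = 273.
Demand choke price (Qd = 0): P = 492/3 = 164. Consumer surplus = ½ × (164 - 73) × 273 = 12421.5.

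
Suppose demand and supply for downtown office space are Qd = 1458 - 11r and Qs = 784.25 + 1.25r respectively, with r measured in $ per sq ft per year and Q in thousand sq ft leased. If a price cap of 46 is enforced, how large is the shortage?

Evaluating both curves at the ceiling price 46 gives Qd = 952, Qs = 841.75.
Shortage = Qd - Qs = 952 - 841.75 = 110.25.

Shortage = 110.25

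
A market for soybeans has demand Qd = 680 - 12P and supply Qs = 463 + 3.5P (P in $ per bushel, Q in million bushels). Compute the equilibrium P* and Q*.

At equilibrium Qd = Qs, so 680 - 12P = 463 + 3.5P; collecting terms, 217 = 15.5P and P* = 14.
From the demand curve, Q* = 680 - 12(14) = 512.

P* = 14, Q* = 512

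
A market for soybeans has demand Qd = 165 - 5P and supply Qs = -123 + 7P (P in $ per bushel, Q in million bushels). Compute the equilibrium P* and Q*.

Set Qd = Qs: 165 - 5P = -123 + 7P, so 288 = 12P and P* = 24.
Then Q* = 165 - 5(24) = 45.

P* = 24, Q* = 45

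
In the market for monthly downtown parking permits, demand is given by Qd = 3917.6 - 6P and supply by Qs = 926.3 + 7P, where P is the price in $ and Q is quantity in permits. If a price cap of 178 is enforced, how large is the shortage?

Shortage = 677.3

Evaluating both curves at the ceiling price 178 gives Qd = 2849.6, Qs = 2172.3.
Shortage = Qd - Qs = 2849.6 - 2172.3 = 677.3.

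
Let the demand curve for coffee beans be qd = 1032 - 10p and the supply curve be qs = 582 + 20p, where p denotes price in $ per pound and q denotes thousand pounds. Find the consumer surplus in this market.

Set qd = qs: 1032 - 10p = 582 + 20p, so 450 = 30p and p* = 15.
Then q* = 1032 - 10(15) = 882.
Demand choke price (qd = 0): p = 1032/10 = 103.2. Consumer surplus = ½ × (103.2 - 15) × 882 = 38896.2.

Consumer surplus = 38896.2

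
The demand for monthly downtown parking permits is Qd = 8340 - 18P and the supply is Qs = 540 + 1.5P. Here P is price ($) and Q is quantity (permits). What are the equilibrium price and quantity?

At equilibrium Qd = Qs, so 8340 - 18P = 540 + 1.5P; collecting terms, 7800 = 19.5P and P* = 400.
Then Q* = 8340 - 18(400) = 1140.

P* = 400, Q* = 1140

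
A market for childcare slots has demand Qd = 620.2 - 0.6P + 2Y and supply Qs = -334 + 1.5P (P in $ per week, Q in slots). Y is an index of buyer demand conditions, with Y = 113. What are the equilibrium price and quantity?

With Y = 113, demand is Qd = 846.2 - 0.6P.
The market clears where 846.2 - 0.6P = -334 + 1.5P. Rearranging, 2.1P = 1180.2, hence P* = 562.
From the demand curve, Q* = 846.2 - 0.6(562) = 509.

P* = 562, Q* = 509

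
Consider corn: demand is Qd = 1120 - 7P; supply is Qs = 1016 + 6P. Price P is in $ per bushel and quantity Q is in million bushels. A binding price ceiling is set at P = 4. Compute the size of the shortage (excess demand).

Shortage = 52

At P = 4: Qd = 1092 and Qs = 1040.
Shortage = Qd - Qs = 1092 - 1040 = 52.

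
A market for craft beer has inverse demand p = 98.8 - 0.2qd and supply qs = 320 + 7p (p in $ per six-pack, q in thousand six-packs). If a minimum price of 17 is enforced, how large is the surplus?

Solving each curve for q: qd = 494 - 5p.
At p = 17: qd = 409 and qs = 439.
Surplus = qs - qd = 439 - 409 = 30.

Surplus = 30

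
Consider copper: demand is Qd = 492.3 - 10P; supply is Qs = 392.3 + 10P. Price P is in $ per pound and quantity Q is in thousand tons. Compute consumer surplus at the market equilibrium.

At equilibrium Qd = Qs, so 492.3 - 10P = 392.3 + 10P; collecting terms, 100 = 20P and P* = 5.
Substitute back: Q* = 492.3 - 10(5) = 442.3.
Demand choke price (Qd = 0): P = 492.3/10 = 49.23. Consumer surplus = ½ × (49.23 - 5) × 442.3 = 9781.4645.

Consumer surplus = 9781.4645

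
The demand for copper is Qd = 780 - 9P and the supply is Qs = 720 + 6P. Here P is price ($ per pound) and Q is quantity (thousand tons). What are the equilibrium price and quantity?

The market clears where 780 - 9P = 720 + 6P. Rearranging, 15P = 60, hence P* = 4.
From the demand curve, Q* = 780 - 9(4) = 744.

P* = 4, Q* = 744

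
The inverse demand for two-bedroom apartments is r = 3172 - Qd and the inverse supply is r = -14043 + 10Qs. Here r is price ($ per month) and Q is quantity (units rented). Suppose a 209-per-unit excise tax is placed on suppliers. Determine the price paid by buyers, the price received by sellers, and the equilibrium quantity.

r_b = 1626, r_s = 1417, Q = 1546

In direct form, Qd = 3172 - r and Qs = 1404.3 + 0.1r.
The tax drives a wedge r_b - r_s = 209. Substituting r_s = r_b - 209 into supply: Qs = 1383.4 + 0.1r_b.
Equate demand and the shifted supply: 3172 - r_b = 1383.4 + 0.1r_b, giving 1.1r_b = 1788.6, so r_b = 1626.
So r_s = 1417 and the quantity traded is Q = 3172 - 1626 = 1546.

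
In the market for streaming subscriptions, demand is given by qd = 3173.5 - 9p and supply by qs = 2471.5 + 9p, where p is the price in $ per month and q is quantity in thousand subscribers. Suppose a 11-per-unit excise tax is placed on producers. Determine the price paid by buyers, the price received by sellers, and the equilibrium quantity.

With a tax of 11 on producers, they supply based on the net price p_s = p_b - 11, so qs = 2372.5 + 9p_b.
Market clearing requires 3173.5 - 9p_b = 2372.5 + 9p_b; hence 801 = 18p_b and p_b = 44.5.
Then p_s = 44.5 - 11 = 33.5 and q = 3173.5 - 9(44.5) = 2773.

p_b = 44.5, p_s = 33.5, q = 2773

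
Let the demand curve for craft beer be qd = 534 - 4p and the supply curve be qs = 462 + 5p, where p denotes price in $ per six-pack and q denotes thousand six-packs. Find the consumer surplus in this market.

Set qd = qs: 534 - 4p = 462 + 5p, so 72 = 9p and p* = 8.
Substitute back: q* = 534 - 4(8) = 502.
Demand choke price (qd = 0): p = 534/4 = 133.5. Consumer surplus = ½ × (133.5 - 8) × 502 = 31500.5.

Consumer surplus = 31500.5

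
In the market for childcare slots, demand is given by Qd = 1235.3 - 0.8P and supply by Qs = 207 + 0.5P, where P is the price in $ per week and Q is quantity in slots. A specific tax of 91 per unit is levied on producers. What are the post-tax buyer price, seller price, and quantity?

The tax drives a wedge P_b - P_s = 91. Substituting P_s = P_b - 91 into supply: Qs = 161.5 + 0.5P_b.
Set Qd = Qs: 1235.3 - 0.8P_b = 161.5 + 0.5P_b, so 1073.8 = 1.3P_b and P_b = 826.
So P_s = 735 and the quantity traded is Q = 1235.3 - 0.8(826) = 574.5.

P_b = 826, P_s = 735, Q = 574.5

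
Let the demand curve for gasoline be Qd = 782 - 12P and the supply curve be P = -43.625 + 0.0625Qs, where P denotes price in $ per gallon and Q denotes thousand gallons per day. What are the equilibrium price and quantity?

P* = 3, Q* = 746

Solving each curve for Q: Qs = 698 + 16P.
Equating demand and supply, 782 - 12P = 698 + 16P gives 28P = 84, so P* = 3.
Then Q* = 782 - 12(3) = 746.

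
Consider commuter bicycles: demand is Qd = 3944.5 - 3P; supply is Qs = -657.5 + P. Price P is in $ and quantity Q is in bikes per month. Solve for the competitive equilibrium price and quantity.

P* = 1150.5, Q* = 493

The market clears where 3944.5 - 3P = -657.5 + P. Rearranging, 4P = 4602, hence P* = 1150.5.
Then Q* = 3944.5 - 3(1150.5) = 493.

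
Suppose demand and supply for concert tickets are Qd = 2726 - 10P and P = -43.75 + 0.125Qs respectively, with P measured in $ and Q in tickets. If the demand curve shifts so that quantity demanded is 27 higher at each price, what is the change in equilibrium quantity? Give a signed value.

ΔQ = 12

Rewriting in direct form: Qs = 350 + 8P.
The market clears where 2726 - 10P = 350 + 8P. Rearranging, 18P = 2376, hence P* = 132.
Then Q* = 2726 - 10(132) = 1406.
After the shift, demand is Qd = 2753 - 10P.
Re-solving, 18P = 2403 gives P = 133.5 and Q = 1418.
ΔQ = 1418 - 1406 = 12.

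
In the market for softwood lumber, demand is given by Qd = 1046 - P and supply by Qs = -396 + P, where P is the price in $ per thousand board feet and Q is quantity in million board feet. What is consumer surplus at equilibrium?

Consumer surplus = 52812.5

Equating demand and supply, 1046 - P = -396 + P gives 2P = 1442, so P* = 721.
Substitute back: Q* = 1046 - 721 = 325.
Demand choke price (Qd = 0): P = 1046. Consumer surplus = ½ × (1046 - 721) × 325 = 52812.5.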